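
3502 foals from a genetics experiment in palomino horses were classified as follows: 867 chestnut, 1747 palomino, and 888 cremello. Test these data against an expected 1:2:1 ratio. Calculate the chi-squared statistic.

0.270

The 1:2:1 ratio has 4 parts, so with N = 3502 the expected counts are:
  chestnut: 3502 × 1/4 = 875.5
  palomino: 3502 × 2/4 = 1751
  cremello: 3502 × 1/4 = 875.5
χ² = Σ (O − E)² / E
  chestnut: (867 − 875.5)² / 875.5 = 0.0825
  palomino: (1747 − 1751)² / 1751 = 0.0091
  cremello: (888 − 875.5)² / 875.5 = 0.1785
χ² = 0.0825 + 0.0091 + 0.1785 = 0.2701 ≈ 0.270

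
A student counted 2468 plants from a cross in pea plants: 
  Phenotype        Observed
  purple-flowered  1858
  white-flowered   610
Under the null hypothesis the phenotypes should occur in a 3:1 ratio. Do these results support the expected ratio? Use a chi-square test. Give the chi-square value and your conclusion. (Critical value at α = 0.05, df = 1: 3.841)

0.106; consistent

Total ratio parts = 4. Expected numbers out of 2468:
  purple-flowered: 2468 × 3/4 = 1851
  white-flowered: 2468 × 1/4 = 617
χ² = Σ (O − E)² / E
  purple-flowered: (1858 − 1851)² / 1851 = 0.0265
  white-flowered: (610 − 617)² / 617 = 0.0794
χ² = 0.0265 + 0.0794 = 0.1059 ≈ 0.106
Degrees of freedom = 2 − 1 = 1; critical value at α = 0.05 is 3.841.
Since 0.106 < 3.841, we fail to reject the null hypothesis — the data are consistent with the 3:1 ratio.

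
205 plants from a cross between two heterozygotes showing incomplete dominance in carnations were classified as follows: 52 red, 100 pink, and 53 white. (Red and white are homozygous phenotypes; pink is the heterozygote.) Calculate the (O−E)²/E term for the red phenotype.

0.011

With incomplete dominance, a heterozygote × heterozygote cross gives a 1:2:1 phenotypic ratio.
Expected counts for N = 205 under a 1:2:1 ratio (total parts = 4):
  red: 205 × 1/4 = 51.25
  pink: 205 × 2/4 = 102.5
  white: 205 × 1/4 = 51.25
Contribution of red: (52 − 51.25)² / 51.25 = 0.0110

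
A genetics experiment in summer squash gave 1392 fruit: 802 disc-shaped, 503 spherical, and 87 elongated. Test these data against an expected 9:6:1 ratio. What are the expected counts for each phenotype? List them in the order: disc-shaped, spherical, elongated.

783, 522, 87

Total ratio parts = 16. Expected numbers out of 1392:
  disc-shaped: 1392 × 9/16 = 783
  spherical: 1392 × 6/16 = 522
  elongated: 1392 × 1/16 = 87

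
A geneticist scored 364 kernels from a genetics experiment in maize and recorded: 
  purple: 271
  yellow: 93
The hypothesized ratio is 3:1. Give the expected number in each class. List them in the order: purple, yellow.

273, 91

Expected counts for N = 364 under a 3:1 ratio (total parts = 4):
  purple: 364 × 3/4 = 273
  yellow: 364 × 1/4 = 91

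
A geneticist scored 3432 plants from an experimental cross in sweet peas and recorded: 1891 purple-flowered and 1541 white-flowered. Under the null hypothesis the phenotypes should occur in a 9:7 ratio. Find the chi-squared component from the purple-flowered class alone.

Expected counts for N = 3432 under a 9:7 ratio (total parts = 16):
  purple-flowered: 3432 × 9/16 = 1930.5
  white-flowered: 3432 × 7/16 = 1501.5
Contribution of purple-flowered: (1891 − 1930.5)² / 1930.5 = 0.8082

0.808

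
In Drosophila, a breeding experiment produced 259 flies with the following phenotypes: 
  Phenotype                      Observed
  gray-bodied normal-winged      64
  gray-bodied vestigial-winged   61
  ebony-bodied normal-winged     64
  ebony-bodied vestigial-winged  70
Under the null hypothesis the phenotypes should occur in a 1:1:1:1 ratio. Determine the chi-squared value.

0.660

Expected counts for N = 259 under a 1:1:1:1 ratio (total parts = 4):
  gray-bodied normal-winged: 259 × 1/4 = 64.75
  gray-bodied vestigial-winged: 259 × 1/4 = 64.75
  ebony-bodied normal-winged: 259 × 1/4 = 64.75
  ebony-bodied vestigial-winged: 259 × 1/4 = 64.75
χ² = Σ (O − E)² / E
  gray-bodied normal-winged: (64 − 64.75)² / 64.75 = 0.0087
  gray-bodied vestigial-winged: (61 − 64.75)² / 64.75 = 0.2172
  ebony-bodied normal-winged: (64 − 64.75)² / 64.75 = 0.0087
  ebony-bodied vestigial-winged: (70 − 64.75)² / 64.75 = 0.4257
χ² = 0.0087 + 0.2172 + 0.0087 + 0.4257 = 0.6603 ≈ 0.660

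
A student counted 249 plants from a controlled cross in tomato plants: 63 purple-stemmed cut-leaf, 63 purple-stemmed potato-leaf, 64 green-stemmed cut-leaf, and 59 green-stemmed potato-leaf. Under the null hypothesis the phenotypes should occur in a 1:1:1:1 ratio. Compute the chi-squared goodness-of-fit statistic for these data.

Expected counts for N = 249 under a 1:1:1:1 ratio (total parts = 4):
  purple-stemmed cut-leaf: 249 × 1/4 = 62.25
  purple-stemmed potato-leaf: 249 × 1/4 = 62.25
  green-stemmed cut-leaf: 249 × 1/4 = 62.25
  green-stemmed potato-leaf: 249 × 1/4 = 62.25
χ² = Σ (O − E)² / E
  purple-stemmed cut-leaf: (63 − 62.25)² / 62.25 = 0.0090
  purple-stemmed potato-leaf: (63 − 62.25)² / 62.25 = 0.0090
  green-stemmed cut-leaf: (64 − 62.25)² / 62.25 = 0.0492
  green-stemmed potato-leaf: (59 − 62.25)² / 62.25 = 0.1697
χ² = 0.0090 + 0.0090 + 0.0492 + 0.1697 = 0.2369 ≈ 0.237

0.237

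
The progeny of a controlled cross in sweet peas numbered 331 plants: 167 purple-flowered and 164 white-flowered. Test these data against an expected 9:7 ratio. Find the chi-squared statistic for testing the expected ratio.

The 9:7 ratio has 16 parts, so with N = 331 the expected counts are:
  purple-flowered: 331 × 9/16 = 186.1875
  white-flowered: 331 × 7/16 = 144.8125
χ² = Σ (O − E)² / E
  purple-flowered: (167 − 186.1875)² / 186.1875 = 1.9774
  white-flowered: (164 − 144.8125)² / 144.8125 = 2.5423
χ² = 1.9774 + 2.5423 = 4.5197 ≈ 4.520

4.520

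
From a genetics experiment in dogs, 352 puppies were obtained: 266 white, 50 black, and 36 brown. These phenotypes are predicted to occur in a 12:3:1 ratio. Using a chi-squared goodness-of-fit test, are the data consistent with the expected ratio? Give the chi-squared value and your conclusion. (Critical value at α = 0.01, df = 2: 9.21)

12.803; not consistent

Total ratio parts = 16. Expected numbers out of 352:
  white: 352 × 12/16 = 264
  black: 352 × 3/16 = 66
  brown: 352 × 1/16 = 22
χ² = Σ (O − E)² / E
  white: (266 − 264)² / 264 = 0.0152
  black: (50 − 66)² / 66 = 3.8788
  brown: (36 − 22)² / 22 = 8.9091
χ² = 0.0152 + 3.8788 + 8.9091 = 12.8031 ≈ 12.803
Degrees of freedom = 3 − 1 = 2; critical value at α = 0.01 is 9.21.
Since 12.803 > 9.21, we reject the null hypothesis — the data do not fit the 12:3:1 ratio.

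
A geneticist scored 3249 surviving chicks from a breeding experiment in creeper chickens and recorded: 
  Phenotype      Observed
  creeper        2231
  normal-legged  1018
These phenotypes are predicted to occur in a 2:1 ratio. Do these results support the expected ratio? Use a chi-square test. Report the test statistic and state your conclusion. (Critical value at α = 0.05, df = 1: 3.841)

The 2:1 ratio has 3 parts, so with N = 3249 the expected counts are:
  creeper: 3249 × 2/3 = 2166
  normal-legged: 3249 × 1/3 = 1083
χ² = Σ (O − E)² / E
  creeper: (2231 − 2166)² / 2166 = 1.9506
  normal-legged: (1018 − 1083)² / 1083 = 3.9012
χ² = 1.9506 + 3.9012 = 5.8518 ≈ 5.852
Degrees of freedom = 2 − 1 = 1; critical value at α = 0.05 is 3.841.
Since 5.852 > 3.841, we reject the null hypothesis — the data do not fit the 2:1 ratio.

5.852; not consistent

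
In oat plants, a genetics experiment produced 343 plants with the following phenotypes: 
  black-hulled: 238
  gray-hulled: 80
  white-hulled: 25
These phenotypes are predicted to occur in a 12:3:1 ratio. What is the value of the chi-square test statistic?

5.859

The 12:3:1 ratio has 16 parts, so with N = 343 the expected counts are:
  black-hulled: 343 × 12/16 = 257.25
  gray-hulled: 343 × 3/16 = 64.3125
  white-hulled: 343 × 1/16 = 21.4375
χ² = Σ (O − E)² / E
  black-hulled: (238 − 257.25)² / 257.25 = 1.4405
  gray-hulled: (80 − 64.3125)² / 64.3125 = 3.8266
  white-hulled: (25 − 21.4375)² / 21.4375 = 0.5920
χ² = 1.4405 + 3.8266 + 0.5920 = 5.8591 ≈ 5.859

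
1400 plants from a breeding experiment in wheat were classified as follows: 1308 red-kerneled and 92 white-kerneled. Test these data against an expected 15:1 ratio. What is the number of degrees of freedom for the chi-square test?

A goodness-of-fit test with 2 phenotype classes has df = 2 − 1 = 1.

1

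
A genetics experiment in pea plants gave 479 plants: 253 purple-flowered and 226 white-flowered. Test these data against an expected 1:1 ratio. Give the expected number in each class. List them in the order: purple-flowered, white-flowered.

The 1:1 ratio has 2 parts, so with N = 479 the expected counts are:
  purple-flowered: 479 × 1/2 = 239.5
  white-flowered: 479 × 1/2 = 239.5

239.5, 239.5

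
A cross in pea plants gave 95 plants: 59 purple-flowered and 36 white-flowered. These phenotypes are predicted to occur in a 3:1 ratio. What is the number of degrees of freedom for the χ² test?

A goodness-of-fit test with 2 phenotype classes has df = 2 − 1 = 1.

1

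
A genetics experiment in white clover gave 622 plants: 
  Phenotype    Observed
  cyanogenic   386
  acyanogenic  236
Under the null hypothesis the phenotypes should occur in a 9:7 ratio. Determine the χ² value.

Expected counts for N = 622 under a 9:7 ratio (total parts = 16):
  cyanogenic: 622 × 9/16 = 349.875
  acyanogenic: 622 × 7/16 = 272.125
χ² = Σ (O − E)² / E
  cyanogenic: (386 − 349.875)² / 349.875 = 3.7299
  acyanogenic: (236 − 272.125)² / 272.125 = 4.7956
χ² = 3.7299 + 4.7956 = 8.5255 ≈ 8.526

8.526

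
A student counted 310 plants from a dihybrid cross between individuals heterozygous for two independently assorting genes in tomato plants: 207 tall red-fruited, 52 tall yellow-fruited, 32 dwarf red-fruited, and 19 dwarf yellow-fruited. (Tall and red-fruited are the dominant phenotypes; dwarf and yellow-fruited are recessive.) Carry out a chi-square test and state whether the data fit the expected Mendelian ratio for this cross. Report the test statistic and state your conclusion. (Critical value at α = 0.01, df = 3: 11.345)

18.499; not consistent

A dihybrid F₂ with independent assortment and complete dominance at both loci gives a 9:3:3:1 phenotypic ratio.
Under the 9:3:3:1 hypothesis (Σ ratio = 16, N = 310):
  tall red-fruited: 310 × 9/16 = 174.375
  tall yellow-fruited: 310 × 3/16 = 58.125
  dwarf red-fruited: 310 × 3/16 = 58.125
  dwarf yellow-fruited: 310 × 1/16 = 19.375
χ² = Σ (O − E)² / E
  tall red-fruited: (207 − 174.375)² / 174.375 = 6.1040
  tall yellow-fruited: (52 − 58.125)² / 58.125 = 0.6454
  dwarf red-fruited: (32 − 58.125)² / 58.125 = 11.7422
  dwarf yellow-fruited: (19 − 19.375)² / 19.375 = 0.0073
χ² = 6.1040 + 0.6454 + 11.7422 + 0.0073 = 18.4989 ≈ 18.499
Degrees of freedom = 4 − 1 = 3; critical value at α = 0.01 is 11.345.
Since 18.499 > 11.345, we reject the null hypothesis — the data do not fit the 9:3:3:1 ratio.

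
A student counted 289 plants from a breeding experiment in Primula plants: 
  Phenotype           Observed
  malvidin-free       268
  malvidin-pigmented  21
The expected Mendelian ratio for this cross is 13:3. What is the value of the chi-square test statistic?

25.017

Under the 13:3 hypothesis (Σ ratio = 16, N = 289):
  malvidin-free: 289 × 13/16 = 234.8125
  malvidin-pigmented: 289 × 3/16 = 54.1875
χ² = Σ (O − E)² / E
  malvidin-free: (268 − 234.8125)² / 234.8125 = 4.6906
  malvidin-pigmented: (21 − 54.1875)² / 54.1875 = 20.3259
χ² = 4.6906 + 20.3259 = 25.0165 ≈ 25.017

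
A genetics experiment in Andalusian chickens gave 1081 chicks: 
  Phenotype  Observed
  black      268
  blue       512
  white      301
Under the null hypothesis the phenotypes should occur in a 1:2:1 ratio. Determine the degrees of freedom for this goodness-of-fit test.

2

A goodness-of-fit test with 3 phenotype classes has df = 3 − 1 = 2.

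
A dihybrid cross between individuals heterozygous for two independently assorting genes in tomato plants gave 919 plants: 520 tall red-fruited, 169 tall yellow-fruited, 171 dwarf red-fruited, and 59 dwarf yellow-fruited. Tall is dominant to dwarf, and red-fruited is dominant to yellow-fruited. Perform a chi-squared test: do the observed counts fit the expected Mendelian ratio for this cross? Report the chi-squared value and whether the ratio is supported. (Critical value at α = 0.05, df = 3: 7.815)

0.134; consistent

A dihybrid F₂ with independent assortment and complete dominance at both loci gives a 9:3:3:1 phenotypic ratio.
Total ratio parts = 16. Expected numbers out of 919:
  tall red-fruited: 919 × 9/16 = 516.9375
  tall yellow-fruited: 919 × 3/16 = 172.3125
  dwarf red-fruited: 919 × 3/16 = 172.3125
  dwarf yellow-fruited: 919 × 1/16 = 57.4375
χ² = Σ (O − E)² / E
  tall red-fruited: (520 − 516.9375)² / 516.9375 = 0.0181
  tall yellow-fruited: (169 − 172.3125)² / 172.3125 = 0.0637
  dwarf red-fruited: (171 − 172.3125)² / 172.3125 = 0.0100
  dwarf yellow-fruited: (59 − 57.4375)² / 57.4375 = 0.0425
χ² = 0.0181 + 0.0637 + 0.0100 + 0.0425 = 0.1343 ≈ 0.134
Degrees of freedom = 4 − 1 = 3; critical value at α = 0.05 is 7.815.
Since 0.134 < 7.815, we fail to reject the null hypothesis — the data are consistent with the 9:3:3:1 ratio.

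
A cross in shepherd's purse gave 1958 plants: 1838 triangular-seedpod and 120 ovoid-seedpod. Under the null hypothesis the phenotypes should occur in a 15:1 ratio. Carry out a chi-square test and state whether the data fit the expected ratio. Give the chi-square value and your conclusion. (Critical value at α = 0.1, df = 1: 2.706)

0.049; consistent

Under the 15:1 hypothesis (Σ ratio = 16, N = 1958):
  triangular-seedpod: 1958 × 15/16 = 1835.625
  ovoid-seedpod: 1958 × 1/16 = 122.375
χ² = Σ (O − E)² / E
  triangular-seedpod: (1838 − 1835.625)² / 1835.625 = 0.0031
  ovoid-seedpod: (120 − 122.375)² / 122.375 = 0.0461
χ² = 0.0031 + 0.0461 = 0.0492 ≈ 0.049
Degrees of freedom = 2 − 1 = 1; critical value at α = 0.1 is 2.706.
Since 0.049 < 2.706, we fail to reject the null hypothesis — the data are consistent with the 15:1 ratio.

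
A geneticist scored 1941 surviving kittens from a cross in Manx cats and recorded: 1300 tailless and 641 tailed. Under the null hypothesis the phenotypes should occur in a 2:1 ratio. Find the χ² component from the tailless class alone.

0.028

The 2:1 ratio has 3 parts, so with N = 1941 the expected counts are:
  tailless: 1941 × 2/3 = 1294
  tailed: 1941 × 1/3 = 647
Contribution of tailless: (1300 − 1294)² / 1294 = 0.0278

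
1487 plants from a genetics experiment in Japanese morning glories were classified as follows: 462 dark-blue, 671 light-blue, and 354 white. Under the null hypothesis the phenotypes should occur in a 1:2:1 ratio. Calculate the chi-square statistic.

Total ratio parts = 4. Expected numbers out of 1487:
  dark-blue: 1487 × 1/4 = 371.75
  light-blue: 1487 × 2/4 = 743.5
  white: 1487 × 1/4 = 371.75
χ² = Σ (O − E)² / E
  dark-blue: (462 − 371.75)² / 371.75 = 21.9101
  light-blue: (671 − 743.5)² / 743.5 = 7.0696
  white: (354 − 371.75)² / 371.75 = 0.8475
χ² = 21.9101 + 7.0696 + 0.8475 = 29.8272 ≈ 29.827

29.827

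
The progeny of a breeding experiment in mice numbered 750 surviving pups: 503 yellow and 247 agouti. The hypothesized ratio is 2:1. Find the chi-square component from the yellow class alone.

0.018

Under the 2:1 hypothesis (Σ ratio = 3, N = 750):
  yellow: 750 × 2/3 = 500
  agouti: 750 × 1/3 = 250
Contribution of yellow: (503 − 500)² / 500 = 0.0180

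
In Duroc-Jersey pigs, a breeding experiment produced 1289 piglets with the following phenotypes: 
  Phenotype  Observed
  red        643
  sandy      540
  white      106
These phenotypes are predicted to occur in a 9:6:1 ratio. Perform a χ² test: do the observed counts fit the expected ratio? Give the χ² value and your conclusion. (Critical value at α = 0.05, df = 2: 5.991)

23.953; not consistent

The 9:6:1 ratio has 16 parts, so with N = 1289 the expected counts are:
  red: 1289 × 9/16 = 725.0625
  sandy: 1289 × 6/16 = 483.375
  white: 1289 × 1/16 = 80.5625
χ² = Σ (O − E)² / E
  red: (643 − 725.0625)² / 725.0625 = 9.2878
  sandy: (540 − 483.375)² / 483.375 = 6.6333
  white: (106 − 80.5625)² / 80.5625 = 8.0319
χ² = 9.2878 + 6.6333 + 8.0319 = 23.953
Degrees of freedom = 3 − 1 = 2; critical value at α = 0.05 is 5.991.
Since 23.953 > 5.991, we reject the null hypothesis — the data do not fit the 9:6:1 ratio.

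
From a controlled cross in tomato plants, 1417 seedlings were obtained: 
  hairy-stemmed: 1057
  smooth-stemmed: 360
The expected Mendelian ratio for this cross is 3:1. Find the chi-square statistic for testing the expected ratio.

The 3:1 ratio has 4 parts, so with N = 1417 the expected counts are:
  hairy-stemmed: 1417 × 3/4 = 1062.75
  smooth-stemmed: 1417 × 1/4 = 354.25
χ² = Σ (O − E)² / E
  hairy-stemmed: (1057 − 1062.75)² / 1062.75 = 0.0311
  smooth-stemmed: (360 − 354.25)² / 354.25 = 0.0933
χ² = 0.0311 + 0.0933 = 0.1244 ≈ 0.124

0.124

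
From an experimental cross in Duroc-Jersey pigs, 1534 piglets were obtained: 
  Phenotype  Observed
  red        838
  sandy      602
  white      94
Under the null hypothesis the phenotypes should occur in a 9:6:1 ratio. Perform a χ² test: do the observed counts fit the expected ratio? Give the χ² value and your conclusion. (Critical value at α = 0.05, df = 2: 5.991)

1.998; consistent

Under the 9:6:1 hypothesis (Σ ratio = 16, N = 1534):
  red: 1534 × 9/16 = 862.875
  sandy: 1534 × 6/16 = 575.25
  white: 1534 × 1/16 = 95.875
χ² = Σ (O − E)² / E
  red: (838 − 862.875)² / 862.875 = 0.7171
  sandy: (602 − 575.25)² / 575.25 = 1.2439
  white: (94 − 95.875)² / 95.875 = 0.0367
χ² = 0.7171 + 1.2439 + 0.0367 = 1.9977 ≈ 1.998
Degrees of freedom = 3 − 1 = 2; critical value at α = 0.05 is 5.991.
Since 1.998 < 5.991, we fail to reject the null hypothesis — the data are consistent with the 9:6:1 ratio.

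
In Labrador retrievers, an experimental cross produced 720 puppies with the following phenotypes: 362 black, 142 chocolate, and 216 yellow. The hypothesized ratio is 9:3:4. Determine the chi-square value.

Under the 9:3:4 hypothesis (Σ ratio = 16, N = 720):
  black: 720 × 9/16 = 405
  chocolate: 720 × 3/16 = 135
  yellow: 720 × 4/16 = 180
χ² = Σ (O − E)² / E
  black: (362 − 405)² / 405 = 4.5654
  chocolate: (142 − 135)² / 135 = 0.3630
  yellow: (216 − 180)² / 180 = 7.2000
χ² = 4.5654 + 0.3630 + 7.2000 = 12.1284 ≈ 12.128

12.128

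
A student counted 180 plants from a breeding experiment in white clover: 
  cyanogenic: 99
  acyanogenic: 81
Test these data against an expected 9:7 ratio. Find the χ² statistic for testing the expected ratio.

0.114

Expected counts for N = 180 under a 9:7 ratio (total parts = 16):
  cyanogenic: 180 × 9/16 = 101.25
  acyanogenic: 180 × 7/16 = 78.75
χ² = Σ (O − E)² / E
  cyanogenic: (99 − 101.25)² / 101.25 = 0.0500
  acyanogenic: (81 − 78.75)² / 78.75 = 0.0643
χ² = 0.0500 + 0.0643 = 0.1143 ≈ 0.114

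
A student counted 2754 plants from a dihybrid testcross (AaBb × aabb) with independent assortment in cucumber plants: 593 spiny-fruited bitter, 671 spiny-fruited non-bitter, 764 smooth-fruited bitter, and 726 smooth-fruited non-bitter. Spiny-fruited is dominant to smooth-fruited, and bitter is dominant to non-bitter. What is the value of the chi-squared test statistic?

24.013

A dihybrid testcross with independent assortment gives a 1:1:1:1 ratio.
Total ratio parts = 4. Expected numbers out of 2754:
  spiny-fruited bitter: 2754 × 1/4 = 688.5
  spiny-fruited non-bitter: 2754 × 1/4 = 688.5
  smooth-fruited bitter: 2754 × 1/4 = 688.5
  smooth-fruited non-bitter: 2754 × 1/4 = 688.5
χ² = Σ (O − E)² / E
  spiny-fruited bitter: (593 − 688.5)² / 688.5 = 13.2466
  spiny-fruited non-bitter: (671 − 688.5)² / 688.5 = 0.4448
  smooth-fruited bitter: (764 − 688.5)² / 688.5 = 8.2792
  smooth-fruited non-bitter: (726 − 688.5)² / 688.5 = 2.0425
χ² = 13.2466 + 0.4448 + 8.2792 + 2.0425 = 24.0131 ≈ 24.013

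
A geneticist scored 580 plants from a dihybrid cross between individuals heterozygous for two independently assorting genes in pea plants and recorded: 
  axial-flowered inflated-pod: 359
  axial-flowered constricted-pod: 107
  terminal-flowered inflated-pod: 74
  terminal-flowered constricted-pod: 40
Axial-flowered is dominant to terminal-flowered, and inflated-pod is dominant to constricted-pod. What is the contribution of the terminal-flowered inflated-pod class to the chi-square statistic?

A dihybrid F₂ with independent assortment and complete dominance at both loci gives a 9:3:3:1 phenotypic ratio.
Under the 9:3:3:1 hypothesis (Σ ratio = 16, N = 580):
  axial-flowered inflated-pod: 580 × 9/16 = 326.25
  axial-flowered constricted-pod: 580 × 3/16 = 108.75
  terminal-flowered inflated-pod: 580 × 3/16 = 108.75
  terminal-flowered constricted-pod: 580 × 1/16 = 36.25
Contribution of terminal-flowered inflated-pod: (74 − 108.75)² / 108.75 = 11.1040

11.104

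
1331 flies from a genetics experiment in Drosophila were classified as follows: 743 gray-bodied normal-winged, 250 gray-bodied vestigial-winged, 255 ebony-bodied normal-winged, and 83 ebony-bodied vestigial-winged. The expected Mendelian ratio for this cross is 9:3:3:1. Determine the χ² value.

0.163

The 9:3:3:1 ratio has 16 parts, so with N = 1331 the expected counts are:
  gray-bodied normal-winged: 1331 × 9/16 = 748.6875
  gray-bodied vestigial-winged: 1331 × 3/16 = 249.5625
  ebony-bodied normal-winged: 1331 × 3/16 = 249.5625
  ebony-bodied vestigial-winged: 1331 × 1/16 = 83.1875
χ² = Σ (O − E)² / E
  gray-bodied normal-winged: (743 − 748.6875)² / 748.6875 = 0.0432
  gray-bodied vestigial-winged: (250 − 249.5625)² / 249.5625 = 0.0008
  ebony-bodied normal-winged: (255 − 249.5625)² / 249.5625 = 0.1185
  ebony-bodied vestigial-winged: (83 − 83.1875)² / 83.1875 = 0.0004
χ² = 0.0432 + 0.0008 + 0.1185 + 0.0004 = 0.1629 ≈ 0.163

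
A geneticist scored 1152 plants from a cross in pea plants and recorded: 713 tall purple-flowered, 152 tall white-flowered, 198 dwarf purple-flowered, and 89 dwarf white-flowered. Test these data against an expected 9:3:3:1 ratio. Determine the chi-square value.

The 9:3:3:1 ratio has 16 parts, so with N = 1152 the expected counts are:
  tall purple-flowered: 1152 × 9/16 = 648
  tall white-flowered: 1152 × 3/16 = 216
  dwarf purple-flowered: 1152 × 3/16 = 216
  dwarf white-flowered: 1152 × 1/16 = 72
χ² = Σ (O − E)² / E
  tall purple-flowered: (713 − 648)² / 648 = 6.5201
  tall white-flowered: (152 − 216)² / 216 = 18.9630
  dwarf purple-flowered: (198 − 216)² / 216 = 1.5000
  dwarf white-flowered: (89 − 72)² / 72 = 4.0139
χ² = 6.5201 + 18.9630 + 1.5000 + 4.0139 = 30.997

30.997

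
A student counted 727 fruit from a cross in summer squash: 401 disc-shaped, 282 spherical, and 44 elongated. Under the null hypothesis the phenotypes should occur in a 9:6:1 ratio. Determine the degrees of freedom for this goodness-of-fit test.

A goodness-of-fit test with 3 phenotype classes has df = 3 − 1 = 2.

2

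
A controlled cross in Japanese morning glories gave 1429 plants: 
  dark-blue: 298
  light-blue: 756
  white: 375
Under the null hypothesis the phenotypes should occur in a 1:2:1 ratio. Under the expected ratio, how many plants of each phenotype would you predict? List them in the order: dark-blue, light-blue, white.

357.25, 714.5, 357.25

Total ratio parts = 4. Expected numbers out of 1429:
  dark-blue: 1429 × 1/4 = 357.25
  light-blue: 1429 × 2/4 = 714.5
  white: 1429 × 1/4 = 357.25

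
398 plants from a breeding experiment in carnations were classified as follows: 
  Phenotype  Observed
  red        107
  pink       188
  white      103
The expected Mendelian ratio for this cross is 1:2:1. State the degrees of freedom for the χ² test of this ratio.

2

A goodness-of-fit test with 3 phenotype classes has df = 3 − 1 = 2.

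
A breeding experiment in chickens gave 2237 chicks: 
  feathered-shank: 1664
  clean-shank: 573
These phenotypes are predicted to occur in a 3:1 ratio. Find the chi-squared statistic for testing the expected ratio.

Expected counts for N = 2237 under a 3:1 ratio (total parts = 4):
  feathered-shank: 2237 × 3/4 = 1677.75
  clean-shank: 2237 × 1/4 = 559.25
χ² = Σ (O − E)² / E
  feathered-shank: (1664 − 1677.75)² / 1677.75 = 0.1127
  clean-shank: (573 − 559.25)² / 559.25 = 0.3381
χ² = 0.1127 + 0.3381 = 0.4508 ≈ 0.451

0.451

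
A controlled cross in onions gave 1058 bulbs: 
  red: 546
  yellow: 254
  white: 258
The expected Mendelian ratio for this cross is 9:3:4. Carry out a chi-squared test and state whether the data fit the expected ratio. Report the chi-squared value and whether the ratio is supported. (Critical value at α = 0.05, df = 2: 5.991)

Total ratio parts = 16. Expected numbers out of 1058:
  red: 1058 × 9/16 = 595.125
  yellow: 1058 × 3/16 = 198.375
  white: 1058 × 4/16 = 264.5
χ² = Σ (O − E)² / E
  red: (546 − 595.125)² / 595.125 = 4.0551
  yellow: (254 − 198.375)² / 198.375 = 15.5974
  white: (258 − 264.5)² / 264.5 = 0.1597
χ² = 4.0551 + 15.5974 + 0.1597 = 19.8122 ≈ 19.812
Degrees of freedom = 3 − 1 = 2; critical value at α = 0.05 is 5.991.
Since 19.812 > 5.991, we reject the null hypothesis — the data do not fit the 9:3:4 ratio.

19.812; not consistent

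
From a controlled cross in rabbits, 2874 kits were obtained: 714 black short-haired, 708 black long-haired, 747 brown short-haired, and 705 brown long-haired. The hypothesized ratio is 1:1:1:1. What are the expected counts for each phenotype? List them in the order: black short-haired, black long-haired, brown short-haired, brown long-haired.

Total ratio parts = 4. Expected numbers out of 2874:
  black short-haired: 2874 × 1/4 = 718.5
  black long-haired: 2874 × 1/4 = 718.5
  brown short-haired: 2874 × 1/4 = 718.5
  brown long-haired: 2874 × 1/4 = 718.5

718.5, 718.5, 718.5, 718.5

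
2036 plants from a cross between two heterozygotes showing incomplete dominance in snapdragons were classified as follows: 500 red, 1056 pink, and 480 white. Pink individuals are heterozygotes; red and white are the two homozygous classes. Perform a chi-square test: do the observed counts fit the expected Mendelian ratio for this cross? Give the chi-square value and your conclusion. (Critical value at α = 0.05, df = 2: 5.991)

3.230; consistent

With incomplete dominance, a heterozygote × heterozygote cross gives a 1:2:1 phenotypic ratio.
Under the 1:2:1 hypothesis (Σ ratio = 4, N = 2036):
  red: 2036 × 1/4 = 509
  pink: 2036 × 2/4 = 1018
  white: 2036 × 1/4 = 509
χ² = Σ (O − E)² / E
  red: (500 − 509)² / 509 = 0.1591
  pink: (1056 − 1018)² / 1018 = 1.4185
  white: (480 − 509)² / 509 = 1.6523
χ² = 0.1591 + 1.4185 + 1.6523 = 3.2299 ≈ 3.230
Degrees of freedom = 3 − 1 = 2; critical value at α = 0.05 is 5.991.
Since 3.230 < 5.991, we fail to reject the null hypothesis — the data are consistent with the 1:2:1 ratio.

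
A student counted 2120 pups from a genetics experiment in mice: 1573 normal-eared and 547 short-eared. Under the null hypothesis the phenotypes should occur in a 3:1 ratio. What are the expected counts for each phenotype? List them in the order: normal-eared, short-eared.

Under the 3:1 hypothesis (Σ ratio = 4, N = 2120):
  normal-eared: 2120 × 3/4 = 1590
  short-eared: 2120 × 1/4 = 530

1590, 530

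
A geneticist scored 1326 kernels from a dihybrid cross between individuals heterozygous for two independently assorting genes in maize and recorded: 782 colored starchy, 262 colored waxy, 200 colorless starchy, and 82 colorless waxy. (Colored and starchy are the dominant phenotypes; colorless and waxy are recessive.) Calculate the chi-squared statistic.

11.988

A dihybrid F₂ with independent assortment and complete dominance at both loci gives a 9:3:3:1 phenotypic ratio.
Total ratio parts = 16. Expected numbers out of 1326:
  colored starchy: 1326 × 9/16 = 745.875
  colored waxy: 1326 × 3/16 = 248.625
  colorless starchy: 1326 × 3/16 = 248.625
  colorless waxy: 1326 × 1/16 = 82.875
χ² = Σ (O − E)² / E
  colored starchy: (782 − 745.875)² / 745.875 = 1.7496
  colored waxy: (262 − 248.625)² / 248.625 = 0.7195
  colorless starchy: (200 − 248.625)² / 248.625 = 9.5099
  colorless waxy: (82 − 82.875)² / 82.875 = 0.0092
χ² = 1.7496 + 0.7195 + 9.5099 + 0.0092 = 11.9882 ≈ 11.988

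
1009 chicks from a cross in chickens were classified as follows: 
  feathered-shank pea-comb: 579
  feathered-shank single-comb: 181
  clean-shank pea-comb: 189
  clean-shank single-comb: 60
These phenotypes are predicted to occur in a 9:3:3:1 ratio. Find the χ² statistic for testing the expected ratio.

0.734

Total ratio parts = 16. Expected numbers out of 1009:
  feathered-shank pea-comb: 1009 × 9/16 = 567.5625
  feathered-shank single-comb: 1009 × 3/16 = 189.1875
  clean-shank pea-comb: 1009 × 3/16 = 189.1875
  clean-shank single-comb: 1009 × 1/16 = 63.0625
χ² = Σ (O − E)² / E
  feathered-shank pea-comb: (579 − 567.5625)² / 567.5625 = 0.2305
  feathered-shank single-comb: (181 − 189.1875)² / 189.1875 = 0.3543
  clean-shank pea-comb: (189 − 189.1875)² / 189.1875 = 0.0002
  clean-shank single-comb: (60 − 63.0625)² / 63.0625 = 0.1487
χ² = 0.2305 + 0.3543 + 0.0002 + 0.1487 = 0.7337 ≈ 0.734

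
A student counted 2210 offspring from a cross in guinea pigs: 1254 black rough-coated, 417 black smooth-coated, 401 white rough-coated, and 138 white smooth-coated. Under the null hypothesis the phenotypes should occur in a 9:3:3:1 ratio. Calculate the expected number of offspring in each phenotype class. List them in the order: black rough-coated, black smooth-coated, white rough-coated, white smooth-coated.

1243.125, 414.375, 414.375, 138.125

Under the 9:3:3:1 hypothesis (Σ ratio = 16, N = 2210):
  black rough-coated: 2210 × 9/16 = 1243.125
  black smooth-coated: 2210 × 3/16 = 414.375
  white rough-coated: 2210 × 3/16 = 414.375
  white smooth-coated: 2210 × 1/16 = 138.125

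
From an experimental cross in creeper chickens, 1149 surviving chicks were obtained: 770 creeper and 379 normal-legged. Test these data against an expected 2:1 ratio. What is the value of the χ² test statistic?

The 2:1 ratio has 3 parts, so with N = 1149 the expected counts are:
  creeper: 1149 × 2/3 = 766
  normal-legged: 1149 × 1/3 = 383
χ² = Σ (O − E)² / E
  creeper: (770 − 766)² / 766 = 0.0209
  normal-legged: (379 − 383)² / 383 = 0.0418
χ² = 0.0209 + 0.0418 = 0.0627 ≈ 0.063

0.063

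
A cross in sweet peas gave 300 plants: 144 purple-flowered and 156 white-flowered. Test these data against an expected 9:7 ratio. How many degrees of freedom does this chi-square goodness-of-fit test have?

A goodness-of-fit test with 2 phenotype classes has df = 2 − 1 = 1.

1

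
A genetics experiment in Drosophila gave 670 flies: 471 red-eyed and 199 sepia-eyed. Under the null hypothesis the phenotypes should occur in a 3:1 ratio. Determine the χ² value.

The 3:1 ratio has 4 parts, so with N = 670 the expected counts are:
  red-eyed: 670 × 3/4 = 502.5
  sepia-eyed: 670 × 1/4 = 167.5
χ² = Σ (O − E)² / E
  red-eyed: (471 − 502.5)² / 502.5 = 1.9746
  sepia-eyed: (199 − 167.5)² / 167.5 = 5.9239
χ² = 1.9746 + 5.9239 = 7.8985 ≈ 7.899

7.899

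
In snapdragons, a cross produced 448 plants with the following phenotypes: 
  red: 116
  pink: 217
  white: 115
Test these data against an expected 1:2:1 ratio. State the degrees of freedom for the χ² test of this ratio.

A goodness-of-fit test with 3 phenotype classes has df = 3 − 1 = 2.

2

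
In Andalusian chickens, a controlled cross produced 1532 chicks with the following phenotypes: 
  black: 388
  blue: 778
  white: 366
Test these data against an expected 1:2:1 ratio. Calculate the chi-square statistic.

Expected counts for N = 1532 under a 1:2:1 ratio (total parts = 4):
  black: 1532 × 1/4 = 383
  blue: 1532 × 2/4 = 766
  white: 1532 × 1/4 = 383
χ² = Σ (O − E)² / E
  black: (388 − 383)² / 383 = 0.0653
  blue: (778 − 766)² / 766 = 0.1880
  white: (366 − 383)² / 383 = 0.7546
χ² = 0.0653 + 0.1880 + 0.7546 = 1.0079 ≈ 1.008

1.008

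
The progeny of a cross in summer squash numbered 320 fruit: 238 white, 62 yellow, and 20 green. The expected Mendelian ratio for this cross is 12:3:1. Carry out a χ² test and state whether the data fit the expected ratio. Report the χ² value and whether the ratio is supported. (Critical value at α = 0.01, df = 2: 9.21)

0.083; consistent

Total ratio parts = 16. Expected numbers out of 320:
  white: 320 × 12/16 = 240
  yellow: 320 × 3/16 = 60
  green: 320 × 1/16 = 20
χ² = Σ (O − E)² / E
  white: (238 − 240)² / 240 = 0.0167
  yellow: (62 − 60)² / 60 = 0.0667
  green: (20 − 20)² / 20 = 0.0000
χ² = 0.0167 + 0.0667 + 0.0000 = 0.0834 ≈ 0.083
Degrees of freedom = 3 − 1 = 2; critical value at α = 0.01 is 9.21.
Since 0.083 < 9.21, we fail to reject the null hypothesis — the data are consistent with the 12:3:1 ratio.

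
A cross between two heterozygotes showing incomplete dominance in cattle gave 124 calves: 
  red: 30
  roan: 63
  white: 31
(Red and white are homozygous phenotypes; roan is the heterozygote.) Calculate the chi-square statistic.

With incomplete dominance, a heterozygote × heterozygote cross gives a 1:2:1 phenotypic ratio.
Under the 1:2:1 hypothesis (Σ ratio = 4, N = 124):
  red: 124 × 1/4 = 31
  roan: 124 × 2/4 = 62
  white: 124 × 1/4 = 31
χ² = Σ (O − E)² / E
  red: (30 − 31)² / 31 = 0.0323
  roan: (63 − 62)² / 62 = 0.0161
  white: (31 − 31)² / 31 = 0.0000
χ² = 0.0323 + 0.0161 + 0.0000 = 0.0484 ≈ 0.048

0.048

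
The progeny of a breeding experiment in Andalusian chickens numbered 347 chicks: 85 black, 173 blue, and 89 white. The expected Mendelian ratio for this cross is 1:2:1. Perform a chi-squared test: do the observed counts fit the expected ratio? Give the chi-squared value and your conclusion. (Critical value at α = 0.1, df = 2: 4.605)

Under the 1:2:1 hypothesis (Σ ratio = 4, N = 347):
  black: 347 × 1/4 = 86.75
  blue: 347 × 2/4 = 173.5
  white: 347 × 1/4 = 86.75
χ² = Σ (O − E)² / E
  black: (85 − 86.75)² / 86.75 = 0.0353
  blue: (173 − 173.5)² / 173.5 = 0.0014
  white: (89 − 86.75)² / 86.75 = 0.0584
χ² = 0.0353 + 0.0014 + 0.0584 = 0.0951 ≈ 0.095
Degrees of freedom = 3 − 1 = 2; critical value at α = 0.1 is 4.605.
Since 0.095 < 4.605, we fail to reject the null hypothesis — the data are consistent with the 1:2:1 ratio.

0.095; consistent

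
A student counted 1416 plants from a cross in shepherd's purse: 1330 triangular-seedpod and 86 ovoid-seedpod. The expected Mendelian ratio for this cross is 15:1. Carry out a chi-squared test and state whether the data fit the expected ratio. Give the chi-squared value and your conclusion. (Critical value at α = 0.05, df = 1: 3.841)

Under the 15:1 hypothesis (Σ ratio = 16, N = 1416):
  triangular-seedpod: 1416 × 15/16 = 1327.5
  ovoid-seedpod: 1416 × 1/16 = 88.5
χ² = Σ (O − E)² / E
  triangular-seedpod: (1330 − 1327.5)² / 1327.5 = 0.0047
  ovoid-seedpod: (86 − 88.5)² / 88.5 = 0.0706
χ² = 0.0047 + 0.0706 = 0.0753 ≈ 0.075
Degrees of freedom = 2 − 1 = 1; critical value at α = 0.05 is 3.841.
Since 0.075 < 3.841, we fail to reject the null hypothesis — the data are consistent with the 15:1 ratio.

0.075; consistent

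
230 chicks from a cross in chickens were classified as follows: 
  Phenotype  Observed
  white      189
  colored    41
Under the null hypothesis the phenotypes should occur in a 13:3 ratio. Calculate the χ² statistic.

0.129

Expected counts for N = 230 under a 13:3 ratio (total parts = 16):
  white: 230 × 13/16 = 186.875
  colored: 230 × 3/16 = 43.125
χ² = Σ (O − E)² / E
  white: (189 − 186.875)² / 186.875 = 0.0242
  colored: (41 − 43.125)² / 43.125 = 0.1047
χ² = 0.0242 + 0.1047 = 0.1289 ≈ 0.129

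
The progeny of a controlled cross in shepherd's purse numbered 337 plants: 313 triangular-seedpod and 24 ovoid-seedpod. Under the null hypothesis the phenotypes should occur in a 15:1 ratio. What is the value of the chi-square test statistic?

Expected counts for N = 337 under a 15:1 ratio (total parts = 16):
  triangular-seedpod: 337 × 15/16 = 315.9375
  ovoid-seedpod: 337 × 1/16 = 21.0625
χ² = Σ (O − E)² / E
  triangular-seedpod: (313 − 315.9375)² / 315.9375 = 0.0273
  ovoid-seedpod: (24 − 21.0625)² / 21.0625 = 0.4097
χ² = 0.0273 + 0.4097 = 0.437

0.437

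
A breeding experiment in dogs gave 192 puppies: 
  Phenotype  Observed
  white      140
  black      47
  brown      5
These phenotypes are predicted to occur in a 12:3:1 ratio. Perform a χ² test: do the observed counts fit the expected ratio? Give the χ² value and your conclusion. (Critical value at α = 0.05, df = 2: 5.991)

7.556; not consistent

The 12:3:1 ratio has 16 parts, so with N = 192 the expected counts are:
  white: 192 × 12/16 = 144
  black: 192 × 3/16 = 36
  brown: 192 × 1/16 = 12
χ² = Σ (O − E)² / E
  white: (140 − 144)² / 144 = 0.1111
  black: (47 − 36)² / 36 = 3.3611
  brown: (5 − 12)² / 12 = 4.0833
χ² = 0.1111 + 3.3611 + 4.0833 = 7.5555 ≈ 7.556
Degrees of freedom = 3 − 1 = 2; critical value at α = 0.05 is 5.991.
Since 7.556 > 5.991, we reject the null hypothesis — the data do not fit the 12:3:1 ratio.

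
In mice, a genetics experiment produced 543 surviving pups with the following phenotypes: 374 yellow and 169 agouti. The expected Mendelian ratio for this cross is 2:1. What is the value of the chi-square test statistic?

1.193

Expected counts for N = 543 under a 2:1 ratio (total parts = 3):
  yellow: 543 × 2/3 = 362
  agouti: 543 × 1/3 = 181
χ² = Σ (O − E)² / E
  yellow: (374 − 362)² / 362 = 0.3978
  agouti: (169 − 181)² / 181 = 0.7956
χ² = 0.3978 + 0.7956 = 1.1934 ≈ 1.193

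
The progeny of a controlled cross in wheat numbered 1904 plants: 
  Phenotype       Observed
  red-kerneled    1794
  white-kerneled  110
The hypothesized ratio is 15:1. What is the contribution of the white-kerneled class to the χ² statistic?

Under the 15:1 hypothesis (Σ ratio = 16, N = 1904):
  red-kerneled: 1904 × 15/16 = 1785
  white-kerneled: 1904 × 1/16 = 119
Contribution of white-kerneled: (110 − 119)² / 119 = 0.6807

0.681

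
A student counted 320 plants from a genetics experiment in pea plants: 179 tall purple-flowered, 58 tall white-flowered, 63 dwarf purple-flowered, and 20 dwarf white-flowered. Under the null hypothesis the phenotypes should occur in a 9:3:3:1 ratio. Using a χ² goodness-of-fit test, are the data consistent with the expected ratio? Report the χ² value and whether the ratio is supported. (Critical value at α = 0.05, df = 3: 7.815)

0.222; consistent

Expected counts for N = 320 under a 9:3:3:1 ratio (total parts = 16):
  tall purple-flowered: 320 × 9/16 = 180
  tall white-flowered: 320 × 3/16 = 60
  dwarf purple-flowered: 320 × 3/16 = 60
  dwarf white-flowered: 320 × 1/16 = 20
χ² = Σ (O − E)² / E
  tall purple-flowered: (179 − 180)² / 180 = 0.0056
  tall white-flowered: (58 − 60)² / 60 = 0.0667
  dwarf purple-flowered: (63 − 60)² / 60 = 0.1500
  dwarf white-flowered: (20 − 20)² / 20 = 0.0000
χ² = 0.0056 + 0.0667 + 0.1500 + 0.0000 = 0.2223 ≈ 0.222
Degrees of freedom = 4 − 1 = 3; critical value at α = 0.05 is 7.815.
Since 0.222 < 7.815, we fail to reject the null hypothesis — the data are consistent with the 9:3:3:1 ratio.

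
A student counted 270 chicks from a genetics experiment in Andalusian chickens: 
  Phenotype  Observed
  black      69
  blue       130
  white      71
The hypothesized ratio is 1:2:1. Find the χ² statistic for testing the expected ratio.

0.400

Expected counts for N = 270 under a 1:2:1 ratio (total parts = 4):
  black: 270 × 1/4 = 67.5
  blue: 270 × 2/4 = 135
  white: 270 × 1/4 = 67.5
χ² = Σ (O − E)² / E
  black: (69 − 67.5)² / 67.5 = 0.0333
  blue: (130 − 135)² / 135 = 0.1852
  white: (71 − 67.5)² / 67.5 = 0.1815
χ² = 0.0333 + 0.1852 + 0.1815 = 0.400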